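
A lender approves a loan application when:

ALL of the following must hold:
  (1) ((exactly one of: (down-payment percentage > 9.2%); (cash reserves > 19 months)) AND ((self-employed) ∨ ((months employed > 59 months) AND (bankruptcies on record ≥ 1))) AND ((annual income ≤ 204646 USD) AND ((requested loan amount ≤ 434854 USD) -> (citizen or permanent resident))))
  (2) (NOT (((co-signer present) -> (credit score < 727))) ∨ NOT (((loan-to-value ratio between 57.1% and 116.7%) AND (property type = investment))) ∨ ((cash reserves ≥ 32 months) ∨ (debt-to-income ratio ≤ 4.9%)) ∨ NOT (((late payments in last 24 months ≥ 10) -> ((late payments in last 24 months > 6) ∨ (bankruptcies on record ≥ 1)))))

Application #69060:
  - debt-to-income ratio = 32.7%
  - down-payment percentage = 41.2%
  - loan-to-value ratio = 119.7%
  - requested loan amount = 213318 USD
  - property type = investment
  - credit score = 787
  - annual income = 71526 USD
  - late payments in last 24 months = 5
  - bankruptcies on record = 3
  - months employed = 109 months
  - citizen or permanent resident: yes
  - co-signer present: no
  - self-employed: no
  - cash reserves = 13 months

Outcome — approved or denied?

Atomic conditions:
  down-payment percentage > 9.2%: 41.2 > 9.2 is true
  cash reserves > 19 months: 13 > 19 is false
  self-employed: no → false
  months employed > 59 months: 109 > 59 is true
  bankruptcies on record ≥ 1: 3 ≥ 1 is true
  annual income ≤ 204646 USD: 71526 ≤ 204646 is true
  requested loan amount ≤ 434854 USD: 213318 ≤ 434854 is true
  citizen or permanent resident: yes → true
  co-signer present: no → false
  credit score < 727: 787 < 727 is false
  loan-to-value ratio between 57.1% and 116.7%: 119.7 in [57.1, 116.7] is false
  property type = investment: investment == investment is true
  cash reserves ≥ 32 months: 13 ≥ 32 is false
  debt-to-income ratio ≤ 4.9%: 32.7 ≤ 4.9 is false
  late payments in last 24 months ≥ 10: 5 ≥ 10 is false
  late payments in last 24 months > 6: 5 > 6 is false
Combine:
[1.1] exactly-one(true, false) = true
[1.2.2] true AND true = true
[1.2] false OR true = true
[1.3.2] true → true = true
[1.3] true AND true = true
[1] true AND true AND true = true
[2.1.1] false → false (antecedent false ⇒ implication holds) = true
[2.1] NOT true = false
[2.2.1] false AND true = false
[2.2] NOT false = true
[2.3] false OR false = false
[2.4.1.2] false OR true = true
[2.4.1] false → true (antecedent false ⇒ implication holds) = true
[2.4] NOT true = false
[2] false OR true OR false OR false = true
[root] true AND true = true
Overall: true → approved

Approved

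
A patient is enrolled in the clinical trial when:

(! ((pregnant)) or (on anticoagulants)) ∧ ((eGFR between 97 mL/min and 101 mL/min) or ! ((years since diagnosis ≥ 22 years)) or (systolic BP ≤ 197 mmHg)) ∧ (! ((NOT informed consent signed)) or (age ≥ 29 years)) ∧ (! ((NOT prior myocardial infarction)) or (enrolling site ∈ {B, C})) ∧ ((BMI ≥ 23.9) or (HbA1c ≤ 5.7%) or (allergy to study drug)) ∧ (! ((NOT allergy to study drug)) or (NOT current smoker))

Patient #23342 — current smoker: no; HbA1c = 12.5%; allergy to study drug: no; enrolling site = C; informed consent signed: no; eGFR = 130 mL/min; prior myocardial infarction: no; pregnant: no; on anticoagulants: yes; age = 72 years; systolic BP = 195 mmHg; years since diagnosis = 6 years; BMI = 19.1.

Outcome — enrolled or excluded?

Excluded

Atomic conditions:
  pregnant: no → false
  on anticoagulants: yes → true
  eGFR between 97 mL/min and 101 mL/min: 130 in [97, 101] is false
  years since diagnosis ≥ 22 years: 6 ≥ 22 is false
  systolic BP ≤ 197 mmHg: 195 ≤ 197 is true
  NOT informed consent signed: no → true
  age ≥ 29 years: 72 ≥ 29 is true
  NOT prior myocardial infarction: no → true
  enrolling site ∈ {B, C}: C is in the set → true
  BMI ≥ 23.9: 19.1 ≥ 23.9 is false
  HbA1c ≤ 5.7%: 12.5 ≤ 5.7 is false
  allergy to study drug: no → false
  NOT allergy to study drug: no → true
  NOT current smoker: no → true
Combine:
[1.1] NOT false = true
[1] true OR true = true
[2.2] NOT false = true
[2] false OR true OR true = true
[3.1] NOT true = false
[3] false OR true = true
[4.1] NOT true = false
[4] false OR true = true
[5] false OR false OR false = false
[6.1] NOT true = false
[6] false OR true = true
[root] true AND true AND true AND true AND false AND true = false
Overall: false → excluded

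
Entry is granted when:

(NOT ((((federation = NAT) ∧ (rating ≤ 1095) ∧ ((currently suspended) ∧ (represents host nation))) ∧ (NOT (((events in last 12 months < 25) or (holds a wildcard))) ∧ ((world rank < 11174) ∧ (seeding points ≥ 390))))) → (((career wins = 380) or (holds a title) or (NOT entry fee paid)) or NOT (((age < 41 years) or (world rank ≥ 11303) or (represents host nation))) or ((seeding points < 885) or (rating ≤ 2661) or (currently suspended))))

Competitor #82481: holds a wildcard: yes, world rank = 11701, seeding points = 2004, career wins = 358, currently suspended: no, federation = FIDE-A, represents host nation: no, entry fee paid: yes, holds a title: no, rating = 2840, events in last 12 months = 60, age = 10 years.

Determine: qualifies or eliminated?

Atomic conditions:
  federation = NAT: FIDE-A == NAT is false
  rating ≤ 1095: 2840 ≤ 1095 is false
  currently suspended: no → false
  represents host nation: no → false
  events in last 12 months < 25: 60 < 25 is false
  holds a wildcard: yes → true
  world rank < 11174: 11701 < 11174 is false
  seeding points ≥ 390: 2004 ≥ 390 is true
  career wins = 380: 358 == 380 is false
  holds a title: no → false
  NOT entry fee paid: yes → false
  age < 41 years: 10 < 41 is true
  world rank ≥ 11303: 11701 ≥ 11303 is true
  seeding points < 885: 2004 < 885 is false
  rating ≤ 2661: 2840 ≤ 2661 is false
Combine:
[1.1.1.3] false AND false = false
[1.1.1] false AND false AND false = false
[1.1.2.1.1] false OR true = true
[1.1.2.1] NOT true = false
[1.1.2.2] false AND true = false
[1.1.2] false AND false = false
[1.1] false AND false = false
[1] NOT false = true
[2.1] false OR false OR false = false
[2.2.1] true OR true OR false = true
[2.2] NOT true = false
[2.3] false OR false OR false = false
[2] false OR false OR false = false
[root] true → false = false
Overall: false → eliminated

Eliminated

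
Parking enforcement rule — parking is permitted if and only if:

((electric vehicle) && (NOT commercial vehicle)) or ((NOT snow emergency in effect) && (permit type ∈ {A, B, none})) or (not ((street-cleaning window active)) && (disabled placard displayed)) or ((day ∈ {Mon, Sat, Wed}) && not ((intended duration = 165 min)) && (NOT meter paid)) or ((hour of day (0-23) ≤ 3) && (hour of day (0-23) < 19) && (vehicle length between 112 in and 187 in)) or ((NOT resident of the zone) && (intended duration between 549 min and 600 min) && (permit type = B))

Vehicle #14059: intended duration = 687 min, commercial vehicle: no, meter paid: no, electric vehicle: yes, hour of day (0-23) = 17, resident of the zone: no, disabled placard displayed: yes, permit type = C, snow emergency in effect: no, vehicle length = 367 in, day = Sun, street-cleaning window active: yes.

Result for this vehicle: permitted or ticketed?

Atomic conditions:
  electric vehicle: yes → true
  NOT commercial vehicle: no → true
  NOT snow emergency in effect: no → true
  permit type ∈ {A, B, none}: C is not in the set → false
  street-cleaning window active: yes → true
  disabled placard displayed: yes → true
  day ∈ {Mon, Sat, Wed}: Sun is not in the set → false
  intended duration = 165 min: 687 == 165 is false
  NOT meter paid: no → true
  hour of day (0-23) ≤ 3: 17 ≤ 3 is false
  hour of day (0-23) < 19: 17 < 19 is true
  vehicle length between 112 in and 187 in: 367 in [112, 187] is false
  NOT resident of the zone: no → true
  intended duration between 549 min and 600 min: 687 in [549, 600] is false
  permit type = B: C == B is false
Combine:
[1] true AND true = true
[2] true AND false = false
[3.1] NOT true = false
[3] false AND true = false
[4.2] NOT false = true
[4] false AND true AND true = false
[5] false AND true AND false = false
[6] true AND false AND false = false
[root] true OR false OR false OR false OR false OR false = true
Overall: true → permitted

Permitted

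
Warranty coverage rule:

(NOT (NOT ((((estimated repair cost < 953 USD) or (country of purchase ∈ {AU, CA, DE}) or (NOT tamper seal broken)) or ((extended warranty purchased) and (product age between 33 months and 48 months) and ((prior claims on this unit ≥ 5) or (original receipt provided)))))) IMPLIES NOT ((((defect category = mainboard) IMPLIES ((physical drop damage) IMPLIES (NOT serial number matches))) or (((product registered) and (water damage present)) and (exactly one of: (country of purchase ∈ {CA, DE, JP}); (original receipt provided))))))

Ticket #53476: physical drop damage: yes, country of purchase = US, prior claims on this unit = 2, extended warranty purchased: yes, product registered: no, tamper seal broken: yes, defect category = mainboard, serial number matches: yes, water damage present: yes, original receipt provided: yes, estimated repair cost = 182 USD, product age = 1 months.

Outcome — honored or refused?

Atomic conditions:
  estimated repair cost < 953 USD: 182 < 953 is true
  country of purchase ∈ {AU, CA, DE}: US is not in the set → false
  NOT tamper seal broken: yes → false
  extended warranty purchased: yes → true
  product age between 33 months and 48 months: 1 in [33, 48] is false
  prior claims on this unit ≥ 5: 2 ≥ 5 is false
  original receipt provided: yes → true
  defect category = mainboard: mainboard == mainboard is true
  physical drop damage: yes → true
  NOT serial number matches: yes → false
  product registered: no → false
  water damage present: yes → true
  country of purchase ∈ {CA, DE, JP}: US is not in the set → false
Combine:
[1.1.1.1] true OR false OR false = true
[1.1.1.2.3] false OR true = true
[1.1.1.2] true AND false AND true = false
[1.1.1] true OR false = true
[1.1] NOT true = false
[1] NOT false = true
[2.1.1.2] true → false = false
[2.1.1] true → false = false
[2.1.2.1] false AND true = false
[2.1.2.2] exactly-one(false, true) = true
[2.1.2] false AND true = false
[2.1] false OR false = false
[2] NOT false = true
[root] true → true = true
Overall: true → honored

Honored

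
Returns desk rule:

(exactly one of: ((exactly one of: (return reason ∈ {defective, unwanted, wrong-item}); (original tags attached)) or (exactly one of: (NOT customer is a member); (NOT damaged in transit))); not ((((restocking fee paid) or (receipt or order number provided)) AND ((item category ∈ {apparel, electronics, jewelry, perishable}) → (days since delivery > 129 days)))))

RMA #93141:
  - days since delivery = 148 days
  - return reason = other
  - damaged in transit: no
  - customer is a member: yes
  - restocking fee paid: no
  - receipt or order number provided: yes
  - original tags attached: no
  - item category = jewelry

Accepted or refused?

Accepted

Atomic conditions:
  return reason ∈ {defective, unwanted, wrong-item}: other is not in the set → false
  original tags attached: no → false
  NOT customer is a member: yes → false
  NOT damaged in transit: no → true
  restocking fee paid: no → false
  receipt or order number provided: yes → true
  item category ∈ {apparel, electronics, jewelry, perishable}: jewelry is in the set → true
  days since delivery > 129 days: 148 > 129 is true
Combine:
[1.1] exactly-one(false, false) = false
[1.2] exactly-one(false, true) = true
[1] false OR true = true
[2.1.1] false OR true = true
[2.1.2] true → true = true
[2.1] true AND true = true
[2] NOT true = false
[root] exactly-one(true, false) = true
Overall: true → accepted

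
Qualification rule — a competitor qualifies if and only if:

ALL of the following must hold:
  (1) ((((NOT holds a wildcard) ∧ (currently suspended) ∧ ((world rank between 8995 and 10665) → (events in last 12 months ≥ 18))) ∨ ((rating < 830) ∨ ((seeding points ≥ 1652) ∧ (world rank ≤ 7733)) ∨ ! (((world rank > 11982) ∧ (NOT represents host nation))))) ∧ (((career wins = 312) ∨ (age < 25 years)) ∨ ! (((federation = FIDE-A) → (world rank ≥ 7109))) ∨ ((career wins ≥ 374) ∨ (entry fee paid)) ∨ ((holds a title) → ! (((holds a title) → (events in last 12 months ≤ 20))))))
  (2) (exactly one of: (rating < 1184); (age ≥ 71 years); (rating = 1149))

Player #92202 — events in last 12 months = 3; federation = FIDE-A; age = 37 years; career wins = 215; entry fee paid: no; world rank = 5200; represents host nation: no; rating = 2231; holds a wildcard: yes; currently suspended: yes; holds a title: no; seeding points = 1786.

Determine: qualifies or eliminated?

Eliminated

Atomic conditions:
  NOT holds a wildcard: yes → false
  currently suspended: yes → true
  world rank between 8995 and 10665: 5200 in [8995, 10665] is false
  events in last 12 months ≥ 18: 3 ≥ 18 is false
  rating < 830: 2231 < 830 is false
  seeding points ≥ 1652: 1786 ≥ 1652 is true
  world rank ≤ 7733: 5200 ≤ 7733 is true
  world rank > 11982: 5200 > 11982 is false
  NOT represents host nation: no → true
  career wins = 312: 215 == 312 is false
  age < 25 years: 37 < 25 is false
  federation = FIDE-A: FIDE-A == FIDE-A is true
  world rank ≥ 7109: 5200 ≥ 7109 is false
  career wins ≥ 374: 215 ≥ 374 is false
  entry fee paid: no → false
  holds a title: no → false
  events in last 12 months ≤ 20: 3 ≤ 20 is true
  rating < 1184: 2231 < 1184 is false
  age ≥ 71 years: 37 ≥ 71 is false
  rating = 1149: 2231 == 1149 is false
Combine:
[1.1.1.3] false → false (antecedent false ⇒ implication holds) = true
[1.1.1] false AND true AND true = false
[1.1.2.2] true AND true = true
[1.1.2.3.1] false AND true = false
[1.1.2.3] NOT false = true
[1.1.2] false OR true OR true = true
[1.1] false OR true = true
[1.2.1] false OR false = false
[1.2.2.1] true → false = false
[1.2.2] NOT false = true
[1.2.3] false OR false = false
[1.2.4.2.1] false → true (antecedent false ⇒ implication holds) = true
[1.2.4.2] NOT true = false
[1.2.4] false → false (antecedent false ⇒ implication holds) = true
[1.2] false OR true OR false OR true = true
[1] true AND true = true
[2] exactly-one(false, false, false) = false
[root] true AND false = false
Overall: false → eliminated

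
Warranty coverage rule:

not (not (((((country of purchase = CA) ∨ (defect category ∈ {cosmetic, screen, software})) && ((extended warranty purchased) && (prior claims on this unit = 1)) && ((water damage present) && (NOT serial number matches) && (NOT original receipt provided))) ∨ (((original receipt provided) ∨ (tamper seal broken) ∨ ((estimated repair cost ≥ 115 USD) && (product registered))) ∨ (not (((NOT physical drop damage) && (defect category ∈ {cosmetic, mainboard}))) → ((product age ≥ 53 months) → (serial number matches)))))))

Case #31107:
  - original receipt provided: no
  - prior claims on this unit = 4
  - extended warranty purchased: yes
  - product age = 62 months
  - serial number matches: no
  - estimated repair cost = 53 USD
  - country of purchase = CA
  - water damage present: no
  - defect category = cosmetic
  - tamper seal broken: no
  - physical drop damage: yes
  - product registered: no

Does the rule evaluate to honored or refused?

Refused

Atomic conditions:
  country of purchase = CA: CA == CA is true
  defect category ∈ {cosmetic, screen, software}: cosmetic is in the set → true
  extended warranty purchased: yes → true
  prior claims on this unit = 1: 4 == 1 is false
  water damage present: no → false
  NOT serial number matches: no → true
  NOT original receipt provided: no → true
  original receipt provided: no → false
  tamper seal broken: no → false
  estimated repair cost ≥ 115 USD: 53 ≥ 115 is false
  product registered: no → false
  NOT physical drop damage: yes → false
  defect category ∈ {cosmetic, mainboard}: cosmetic is in the set → true
  product age ≥ 53 months: 62 ≥ 53 is true
  serial number matches: no → false
Combine:
[1.1.1.1] true OR true = true
[1.1.1.2] true AND false = false
[1.1.1.3] false AND true AND true = false
[1.1.1] true AND false AND false = false
[1.1.2.1.3] false AND false = false
[1.1.2.1] false OR false OR false = false
[1.1.2.2.1.1] false AND true = false
[1.1.2.2.1] NOT false = true
[1.1.2.2.2] true → false = false
[1.1.2.2] true → false = false
[1.1.2] false OR false = false
[1.1] false OR false = false
[1] NOT false = true
[root] NOT true = false
Overall: false → refused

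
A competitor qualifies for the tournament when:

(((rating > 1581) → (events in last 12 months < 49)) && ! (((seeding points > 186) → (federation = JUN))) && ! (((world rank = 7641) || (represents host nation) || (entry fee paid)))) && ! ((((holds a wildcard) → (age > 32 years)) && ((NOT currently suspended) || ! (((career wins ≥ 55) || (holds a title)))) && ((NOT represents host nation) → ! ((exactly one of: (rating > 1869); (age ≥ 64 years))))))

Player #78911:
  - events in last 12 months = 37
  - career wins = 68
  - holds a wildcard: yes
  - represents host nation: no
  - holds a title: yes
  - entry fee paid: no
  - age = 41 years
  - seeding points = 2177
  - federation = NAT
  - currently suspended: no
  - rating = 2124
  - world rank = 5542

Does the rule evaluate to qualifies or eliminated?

Qualifies

Atomic conditions:
  rating > 1581: 2124 > 1581 is true
  events in last 12 months < 49: 37 < 49 is true
  seeding points > 186: 2177 > 186 is true
  federation = JUN: NAT == JUN is false
  world rank = 7641: 5542 == 7641 is false
  represents host nation: no → false
  entry fee paid: no → false
  holds a wildcard: yes → true
  age > 32 years: 41 > 32 is true
  NOT currently suspended: no → true
  career wins ≥ 55: 68 ≥ 55 is true
  holds a title: yes → true
  NOT represents host nation: no → true
  rating > 1869: 2124 > 1869 is true
  age ≥ 64 years: 41 ≥ 64 is false
Combine:
[1.1] true → true = true
[1.2.1] true → false = false
[1.2] NOT false = true
[1.3.1] false OR false OR false = false
[1.3] NOT false = true
[1] true AND true AND true = true
[2.1.1] true → true = true
[2.1.2.2.1] true OR true = true
[2.1.2.2] NOT true = false
[2.1.2] true OR false = true
[2.1.3.2.1] exactly-one(true, false) = true
[2.1.3.2] NOT true = false
[2.1.3] true → false = false
[2.1] true AND true AND false = false
[2] NOT false = true
[root] true AND true = true
Overall: true → qualifies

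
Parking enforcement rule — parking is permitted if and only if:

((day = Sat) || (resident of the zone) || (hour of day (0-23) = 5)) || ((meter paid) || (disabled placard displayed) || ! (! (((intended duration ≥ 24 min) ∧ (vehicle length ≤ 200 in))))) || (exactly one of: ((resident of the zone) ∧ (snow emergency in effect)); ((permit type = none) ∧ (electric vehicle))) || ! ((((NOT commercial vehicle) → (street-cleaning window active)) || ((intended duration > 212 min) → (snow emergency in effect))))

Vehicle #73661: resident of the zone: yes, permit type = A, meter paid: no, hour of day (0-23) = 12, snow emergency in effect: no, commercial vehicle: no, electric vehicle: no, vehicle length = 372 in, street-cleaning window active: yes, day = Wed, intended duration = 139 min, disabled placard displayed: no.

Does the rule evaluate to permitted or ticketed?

Atomic conditions:
  day = Sat: Wed == Sat is false
  resident of the zone: yes → true
  hour of day (0-23) = 5: 12 == 5 is false
  meter paid: no → false
  disabled placard displayed: no → false
  intended duration ≥ 24 min: 139 ≥ 24 is true
  vehicle length ≤ 200 in: 372 ≤ 200 is false
  snow emergency in effect: no → false
  permit type = none: A == none is false
  electric vehicle: no → false
  NOT commercial vehicle: no → true
  street-cleaning window active: yes → true
  intended duration > 212 min: 139 > 212 is false
Combine:
[1] false OR true OR false = true
[2.3.1.1] true AND false = false
[2.3.1] NOT false = true
[2.3] NOT true = false
[2] false OR false OR false = false
[3.1] true AND false = false
[3.2] false AND false = false
[3] exactly-one(false, false) = false
[4.1.1] true → true = true
[4.1.2] false → false (antecedent false ⇒ implication holds) = true
[4.1] true OR true = true
[4] NOT true = false
[root] true OR false OR false OR false = true
Overall: true → permitted

Permitted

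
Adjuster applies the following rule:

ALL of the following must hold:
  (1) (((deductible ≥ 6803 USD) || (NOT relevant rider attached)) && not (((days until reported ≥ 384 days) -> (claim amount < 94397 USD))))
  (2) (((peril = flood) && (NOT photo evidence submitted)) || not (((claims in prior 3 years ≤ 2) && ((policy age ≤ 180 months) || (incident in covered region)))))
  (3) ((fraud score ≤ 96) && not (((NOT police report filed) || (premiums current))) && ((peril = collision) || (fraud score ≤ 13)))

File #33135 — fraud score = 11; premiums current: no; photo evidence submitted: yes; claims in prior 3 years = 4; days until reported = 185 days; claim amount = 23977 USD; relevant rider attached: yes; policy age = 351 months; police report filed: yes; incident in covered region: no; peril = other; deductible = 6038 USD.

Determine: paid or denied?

Atomic conditions:
  deductible ≥ 6803 USD: 6038 ≥ 6803 is false
  NOT relevant rider attached: yes → false
  days until reported ≥ 384 days: 185 ≥ 384 is false
  claim amount < 94397 USD: 23977 < 94397 is true
  peril = flood: other == flood is false
  NOT photo evidence submitted: yes → false
  claims in prior 3 years ≤ 2: 4 ≤ 2 is false
  policy age ≤ 180 months: 351 ≤ 180 is false
  incident in covered region: no → false
  fraud score ≤ 96: 11 ≤ 96 is true
  NOT police report filed: yes → false
  premiums current: no → false
  peril = collision: other == collision is false
  fraud score ≤ 13: 11 ≤ 13 is true
Combine:
[1.1] false OR false = false
[1.2.1] false → true (antecedent false ⇒ implication holds) = true
[1.2] NOT true = false
[1] false AND false = false
[2.1] false AND false = false
[2.2.1.2] false OR false = false
[2.2.1] false AND false = false
[2.2] NOT false = true
[2] false OR true = true
[3.2.1] false OR false = false
[3.2] NOT false = true
[3.3] false OR true = true
[3] true AND true AND true = true
[root] false AND true AND true = false
Overall: false → denied

Denied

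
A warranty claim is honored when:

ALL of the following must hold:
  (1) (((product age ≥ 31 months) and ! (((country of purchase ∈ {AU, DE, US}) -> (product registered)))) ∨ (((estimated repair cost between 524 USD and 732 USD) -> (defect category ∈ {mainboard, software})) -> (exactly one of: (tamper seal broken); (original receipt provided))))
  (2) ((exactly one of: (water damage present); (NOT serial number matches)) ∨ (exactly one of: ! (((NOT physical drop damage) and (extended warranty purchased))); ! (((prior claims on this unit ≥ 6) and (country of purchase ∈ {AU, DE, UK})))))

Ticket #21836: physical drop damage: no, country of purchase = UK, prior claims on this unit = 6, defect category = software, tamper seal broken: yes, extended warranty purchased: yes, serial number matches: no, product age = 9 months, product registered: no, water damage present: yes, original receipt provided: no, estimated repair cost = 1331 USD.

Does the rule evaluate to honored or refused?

Atomic conditions:
  product age ≥ 31 months: 9 ≥ 31 is false
  country of purchase ∈ {AU, DE, US}: UK is not in the set → false
  product registered: no → false
  estimated repair cost between 524 USD and 732 USD: 1331 in [524, 732] is false
  defect category ∈ {mainboard, software}: software is in the set → true
  tamper seal broken: yes → true
  original receipt provided: no → false
  water damage present: yes → true
  NOT serial number matches: no → true
  NOT physical drop damage: no → true
  extended warranty purchased: yes → true
  prior claims on this unit ≥ 6: 6 ≥ 6 is true
  country of purchase ∈ {AU, DE, UK}: UK is in the set → true
Combine:
[1.1.2.1] false → false (antecedent false ⇒ implication holds) = true
[1.1.2] NOT true = false
[1.1] false AND false = false
[1.2.1] false → true (antecedent false ⇒ implication holds) = true
[1.2.2] exactly-one(true, false) = true
[1.2] true → true = true
[1] false OR true = true
[2.1] exactly-one(true, true) = false
[2.2.1.1] true AND true = true
[2.2.1] NOT true = false
[2.2.2.1] true AND true = true
[2.2.2] NOT true = false
[2.2] exactly-one(false, false) = false
[2] false OR false = false
[root] true AND false = false
Overall: false → refused

Refused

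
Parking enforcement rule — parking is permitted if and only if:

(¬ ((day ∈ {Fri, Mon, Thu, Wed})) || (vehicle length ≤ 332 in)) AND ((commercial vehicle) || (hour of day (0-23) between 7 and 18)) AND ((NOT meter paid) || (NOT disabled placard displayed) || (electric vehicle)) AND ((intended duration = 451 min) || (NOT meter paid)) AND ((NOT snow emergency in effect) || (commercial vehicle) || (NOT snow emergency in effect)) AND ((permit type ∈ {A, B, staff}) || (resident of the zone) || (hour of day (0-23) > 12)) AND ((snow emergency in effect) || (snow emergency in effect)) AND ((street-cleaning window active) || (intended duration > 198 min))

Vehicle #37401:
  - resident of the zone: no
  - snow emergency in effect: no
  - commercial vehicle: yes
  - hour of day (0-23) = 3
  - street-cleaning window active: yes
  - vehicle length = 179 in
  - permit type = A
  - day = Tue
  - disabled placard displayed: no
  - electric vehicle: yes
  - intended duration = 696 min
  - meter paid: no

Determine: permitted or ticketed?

Atomic conditions:
  day ∈ {Fri, Mon, Thu, Wed}: Tue is not in the set → false
  vehicle length ≤ 332 in: 179 ≤ 332 is true
  commercial vehicle: yes → true
  hour of day (0-23) between 7 and 18: 3 in [7, 18] is false
  NOT meter paid: no → true
  NOT disabled placard displayed: no → true
  electric vehicle: yes → true
  intended duration = 451 min: 696 == 451 is false
  NOT snow emergency in effect: no → true
  permit type ∈ {A, B, staff}: A is in the set → true
  resident of the zone: no → false
  hour of day (0-23) > 12: 3 > 12 is false
  snow emergency in effect: no → false
  street-cleaning window active: yes → true
  intended duration > 198 min: 696 > 198 is true
Combine:
[1.1] NOT false = true
[1] true OR true = true
[2] true OR false = true
[3] true OR true OR true = true
[4] false OR true = true
[5] true OR true OR true = true
[6] true OR false OR false = true
[7] false OR false = false
[8] true OR true = true
[root] true AND true AND true AND true AND true AND true AND false AND true = false
Overall: false → ticketed

Ticketed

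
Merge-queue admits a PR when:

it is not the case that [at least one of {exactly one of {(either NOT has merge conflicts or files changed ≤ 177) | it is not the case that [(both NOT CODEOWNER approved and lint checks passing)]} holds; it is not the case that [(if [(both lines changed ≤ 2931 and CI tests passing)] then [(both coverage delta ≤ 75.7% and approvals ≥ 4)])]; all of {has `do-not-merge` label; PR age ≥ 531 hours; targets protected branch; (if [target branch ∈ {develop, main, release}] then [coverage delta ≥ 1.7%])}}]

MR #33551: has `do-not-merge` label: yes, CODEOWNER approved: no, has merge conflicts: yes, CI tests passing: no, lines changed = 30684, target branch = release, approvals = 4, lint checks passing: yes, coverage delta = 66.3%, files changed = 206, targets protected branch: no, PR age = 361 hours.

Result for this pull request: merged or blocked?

Merged

Atomic conditions:
  NOT has merge conflicts: yes → false
  files changed ≤ 177: 206 ≤ 177 is false
  NOT CODEOWNER approved: no → true
  lint checks passing: yes → true
  lines changed ≤ 2931: 30684 ≤ 2931 is false
  CI tests passing: no → false
  coverage delta ≤ 75.7%: 66.3 ≤ 75.7 is true
  approvals ≥ 4: 4 ≥ 4 is true
  has `do-not-merge` label: yes → true
  PR age ≥ 531 hours: 361 ≥ 531 is false
  targets protected branch: no → false
  target branch ∈ {develop, main, release}: release is in the set → true
  coverage delta ≥ 1.7%: 66.3 ≥ 1.7 is true
Combine:
[1.1.1] false OR false = false
[1.1.2.1] true AND true = true
[1.1.2] NOT true = false
[1.1] exactly-one(false, false) = false
[1.2.1.1] false AND false = false
[1.2.1.2] true AND true = true
[1.2.1] false → true (antecedent false ⇒ implication holds) = true
[1.2] NOT true = false
[1.3.4] true → true = true
[1.3] true AND false AND false AND true = false
[1] false OR false OR false = false
[root] NOT false = true
Overall: true → merged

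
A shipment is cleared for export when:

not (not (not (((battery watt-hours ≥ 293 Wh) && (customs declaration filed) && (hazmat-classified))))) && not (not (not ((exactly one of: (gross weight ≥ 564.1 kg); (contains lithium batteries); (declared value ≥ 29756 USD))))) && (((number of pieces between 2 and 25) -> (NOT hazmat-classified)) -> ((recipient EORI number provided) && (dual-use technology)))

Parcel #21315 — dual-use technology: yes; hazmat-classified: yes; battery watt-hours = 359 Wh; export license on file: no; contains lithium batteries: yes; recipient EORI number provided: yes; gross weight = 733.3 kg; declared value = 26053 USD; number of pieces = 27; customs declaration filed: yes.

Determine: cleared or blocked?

Blocked

Atomic conditions:
  battery watt-hours ≥ 293 Wh: 359 ≥ 293 is true
  customs declaration filed: yes → true
  hazmat-classified: yes → true
  gross weight ≥ 564.1 kg: 733.3 ≥ 564.1 is true
  contains lithium batteries: yes → true
  declared value ≥ 29756 USD: 26053 ≥ 29756 is false
  number of pieces between 2 and 25: 27 in [2, 25] is false
  NOT hazmat-classified: yes → false
  recipient EORI number provided: yes → true
  dual-use technology: yes → true
Combine:
[1.1.1.1] true AND true AND true = true
[1.1.1] NOT true = false
[1.1] NOT false = true
[1] NOT true = false
[2.1.1.1] exactly-one(true, true, false) = false
[2.1.1] NOT false = true
[2.1] NOT true = false
[2] NOT false = true
[3.1] false → false (antecedent false ⇒ implication holds) = true
[3.2] true AND true = true
[3] true → true = true
[root] false AND true AND true = false
Overall: false → blocked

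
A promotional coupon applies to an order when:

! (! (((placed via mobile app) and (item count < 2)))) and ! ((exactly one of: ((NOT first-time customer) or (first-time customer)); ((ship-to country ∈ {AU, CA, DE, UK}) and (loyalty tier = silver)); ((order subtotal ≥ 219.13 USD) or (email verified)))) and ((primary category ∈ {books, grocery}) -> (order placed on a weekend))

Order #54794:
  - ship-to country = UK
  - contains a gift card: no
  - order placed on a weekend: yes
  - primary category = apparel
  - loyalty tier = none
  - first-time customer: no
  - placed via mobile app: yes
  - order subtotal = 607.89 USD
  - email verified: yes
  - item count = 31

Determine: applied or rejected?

Rejected

Atomic conditions:
  placed via mobile app: yes → true
  item count < 2: 31 < 2 is false
  NOT first-time customer: no → true
  first-time customer: no → false
  ship-to country ∈ {AU, CA, DE, UK}: UK is in the set → true
  loyalty tier = silver: none == silver is false
  order subtotal ≥ 219.13 USD: 607.89 ≥ 219.13 is true
  email verified: yes → true
  primary category ∈ {books, grocery}: apparel is not in the set → false
  order placed on a weekend: yes → true
Combine:
[1.1.1] true AND false = false
[1.1] NOT false = true
[1] NOT true = false
[2.1.1] true OR false = true
[2.1.2] true AND false = false
[2.1.3] true OR true = true
[2.1] exactly-one(true, false, true) = false
[2] NOT false = true
[3] false → true (antecedent false ⇒ implication holds) = true
[root] false AND true AND true = false
Overall: false → rejected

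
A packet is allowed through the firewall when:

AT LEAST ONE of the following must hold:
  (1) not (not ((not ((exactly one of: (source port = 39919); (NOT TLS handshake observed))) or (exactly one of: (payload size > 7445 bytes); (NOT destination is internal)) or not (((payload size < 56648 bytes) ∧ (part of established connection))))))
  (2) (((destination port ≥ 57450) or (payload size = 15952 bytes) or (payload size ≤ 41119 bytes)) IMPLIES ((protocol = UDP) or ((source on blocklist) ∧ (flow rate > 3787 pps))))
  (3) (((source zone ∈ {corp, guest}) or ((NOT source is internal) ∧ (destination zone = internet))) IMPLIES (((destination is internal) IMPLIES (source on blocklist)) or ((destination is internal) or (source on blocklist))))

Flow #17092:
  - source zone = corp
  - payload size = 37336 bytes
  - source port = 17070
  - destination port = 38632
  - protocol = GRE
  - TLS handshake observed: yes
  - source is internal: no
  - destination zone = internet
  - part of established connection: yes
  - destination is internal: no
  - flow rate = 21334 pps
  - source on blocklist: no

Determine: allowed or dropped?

Allowed

Atomic conditions:
  source port = 39919: 17070 == 39919 is false
  NOT TLS handshake observed: yes → false
  payload size > 7445 bytes: 37336 > 7445 is true
  NOT destination is internal: no → true
  payload size < 56648 bytes: 37336 < 56648 is true
  part of established connection: yes → true
  destination port ≥ 57450: 38632 ≥ 57450 is false
  payload size = 15952 bytes: 37336 == 15952 is false
  payload size ≤ 41119 bytes: 37336 ≤ 41119 is true
  protocol = UDP: GRE == UDP is false
  source on blocklist: no → false
  flow rate > 3787 pps: 21334 > 3787 is true
  source zone ∈ {corp, guest}: corp is in the set → true
  NOT source is internal: no → true
  destination zone = internet: internet == internet is true
  destination is internal: no → false
Combine:
[1.1.1.1.1] exactly-one(false, false) = false
[1.1.1.1] NOT false = true
[1.1.1.2] exactly-one(true, true) = false
[1.1.1.3.1] true AND true = true
[1.1.1.3] NOT true = false
[1.1.1] true OR false OR false = true
[1.1] NOT true = false
[1] NOT false = true
[2.1] false OR false OR true = true
[2.2.2] false AND true = false
[2.2] false OR false = false
[2] true → false = false
[3.1.2] true AND true = true
[3.1] true OR true = true
[3.2.1] false → false (antecedent false ⇒ implication holds) = true
[3.2.2] false OR false = false
[3.2] true OR false = true
[3] true → true = true
[root] true OR false OR true = true
Overall: true → allowed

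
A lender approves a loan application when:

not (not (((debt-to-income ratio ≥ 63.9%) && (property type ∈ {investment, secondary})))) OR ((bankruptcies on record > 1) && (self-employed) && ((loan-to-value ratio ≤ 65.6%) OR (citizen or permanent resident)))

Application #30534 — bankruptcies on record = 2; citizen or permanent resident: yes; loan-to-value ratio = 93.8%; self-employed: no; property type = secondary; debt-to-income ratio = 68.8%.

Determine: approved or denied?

Approved

Atomic conditions:
  debt-to-income ratio ≥ 63.9%: 68.8 ≥ 63.9 is true
  property type ∈ {investment, secondary}: secondary is in the set → true
  bankruptcies on record > 1: 2 > 1 is true
  self-employed: no → false
  loan-to-value ratio ≤ 65.6%: 93.8 ≤ 65.6 is false
  citizen or permanent resident: yes → true
Combine:
[1.1.1] true AND true = true
[1.1] NOT true = false
[1] NOT false = true
[2.3] false OR true = true
[2] true AND false AND true = false
[root] true OR false = true
Overall: true → approved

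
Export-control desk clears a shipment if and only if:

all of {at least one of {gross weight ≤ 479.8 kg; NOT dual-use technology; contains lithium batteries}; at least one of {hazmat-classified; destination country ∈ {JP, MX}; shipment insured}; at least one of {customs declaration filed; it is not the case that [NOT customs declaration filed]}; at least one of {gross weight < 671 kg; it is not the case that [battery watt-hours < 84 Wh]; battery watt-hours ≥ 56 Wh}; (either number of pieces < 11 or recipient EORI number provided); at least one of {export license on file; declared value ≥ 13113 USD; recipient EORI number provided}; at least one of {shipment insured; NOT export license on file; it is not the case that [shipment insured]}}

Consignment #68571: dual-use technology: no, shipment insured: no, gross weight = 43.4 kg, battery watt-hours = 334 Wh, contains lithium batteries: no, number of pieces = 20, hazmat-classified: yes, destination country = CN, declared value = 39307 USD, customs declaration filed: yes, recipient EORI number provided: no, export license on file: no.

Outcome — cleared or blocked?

Blocked

Atomic conditions:
  gross weight ≤ 479.8 kg: 43.4 ≤ 479.8 is true
  NOT dual-use technology: no → true
  contains lithium batteries: no → false
  hazmat-classified: yes → true
  destination country ∈ {JP, MX}: CN is not in the set → false
  shipment insured: no → false
  customs declaration filed: yes → true
  NOT customs declaration filed: yes → false
  gross weight < 671 kg: 43.4 < 671 is true
  battery watt-hours < 84 Wh: 334 < 84 is false
  battery watt-hours ≥ 56 Wh: 334 ≥ 56 is true
  number of pieces < 11: 20 < 11 is false
  recipient EORI number provided: no → false
  export license on file: no → false
  declared value ≥ 13113 USD: 39307 ≥ 13113 is true
  NOT export license on file: no → true
Combine:
[1] true OR true OR false = true
[2] true OR false OR false = true
[3.2] NOT false = true
[3] true OR true = true
[4.2] NOT false = true
[4] true OR true OR true = true
[5] false OR false = false
[6] false OR true OR false = true
[7.3] NOT false = true
[7] false OR true OR true = true
[root] true AND true AND true AND true AND false AND true AND true = false
Overall: false → blocked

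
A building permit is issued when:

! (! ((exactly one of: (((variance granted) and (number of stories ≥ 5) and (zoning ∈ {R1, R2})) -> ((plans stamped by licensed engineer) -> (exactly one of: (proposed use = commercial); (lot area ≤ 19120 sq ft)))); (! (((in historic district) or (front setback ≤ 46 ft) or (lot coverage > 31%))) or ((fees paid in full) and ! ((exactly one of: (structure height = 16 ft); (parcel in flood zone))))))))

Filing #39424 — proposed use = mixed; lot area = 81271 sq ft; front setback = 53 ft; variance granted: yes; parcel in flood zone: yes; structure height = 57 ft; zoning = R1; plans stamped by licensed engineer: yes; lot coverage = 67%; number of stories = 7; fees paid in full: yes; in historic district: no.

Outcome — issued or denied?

Atomic conditions:
  variance granted: yes → true
  number of stories ≥ 5: 7 ≥ 5 is true
  zoning ∈ {R1, R2}: R1 is in the set → true
  plans stamped by licensed engineer: yes → true
  proposed use = commercial: mixed == commercial is false
  lot area ≤ 19120 sq ft: 81271 ≤ 19120 is false
  in historic district: no → false
  front setback ≤ 46 ft: 53 ≤ 46 is false
  lot coverage > 31%: 67 > 31 is true
  fees paid in full: yes → true
  structure height = 16 ft: 57 == 16 is false
  parcel in flood zone: yes → true
Combine:
[1.1.1.1] true AND true AND true = true
[1.1.1.2.2] exactly-one(false, false) = false
[1.1.1.2] true → false = false
[1.1.1] true → false = false
[1.1.2.1.1] false OR false OR true = true
[1.1.2.1] NOT true = false
[1.1.2.2.2.1] exactly-one(false, true) = true
[1.1.2.2.2] NOT true = false
[1.1.2.2] true AND false = false
[1.1.2] false OR false = false
[1.1] exactly-one(false, false) = false
[1] NOT false = true
[root] NOT true = false
Overall: false → denied

Denied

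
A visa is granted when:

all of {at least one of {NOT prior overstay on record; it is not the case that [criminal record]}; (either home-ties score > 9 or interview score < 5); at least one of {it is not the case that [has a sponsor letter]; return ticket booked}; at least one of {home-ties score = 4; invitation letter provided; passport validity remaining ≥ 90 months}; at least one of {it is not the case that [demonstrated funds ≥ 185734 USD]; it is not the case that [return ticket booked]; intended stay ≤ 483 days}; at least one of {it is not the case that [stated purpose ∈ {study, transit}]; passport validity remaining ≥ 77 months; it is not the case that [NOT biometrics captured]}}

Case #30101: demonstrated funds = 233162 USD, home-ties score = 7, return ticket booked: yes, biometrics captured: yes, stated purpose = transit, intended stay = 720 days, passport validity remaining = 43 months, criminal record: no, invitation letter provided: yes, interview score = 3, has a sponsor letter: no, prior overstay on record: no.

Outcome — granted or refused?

Atomic conditions:
  NOT prior overstay on record: no → true
  criminal record: no → false
  home-ties score > 9: 7 > 9 is false
  interview score < 5: 3 < 5 is true
  has a sponsor letter: no → false
  return ticket booked: yes → true
  home-ties score = 4: 7 == 4 is false
  invitation letter provided: yes → true
  passport validity remaining ≥ 90 months: 43 ≥ 90 is false
  demonstrated funds ≥ 185734 USD: 233162 ≥ 185734 is true
  intended stay ≤ 483 days: 720 ≤ 483 is false
  stated purpose ∈ {study, transit}: transit is in the set → true
  passport validity remaining ≥ 77 months: 43 ≥ 77 is false
  NOT biometrics captured: yes → false
Combine:
[1.2] NOT false = true
[1] true OR true = true
[2] false OR true = true
[3.1] NOT false = true
[3] true OR true = true
[4] false OR true OR false = true
[5.1] NOT true = false
[5.2] NOT true = false
[5] false OR false OR false = false
[6.1] NOT true = false
[6.3] NOT false = true
[6] false OR false OR true = true
[root] true AND true AND true AND true AND false AND true = false
Overall: false → refused

Refused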